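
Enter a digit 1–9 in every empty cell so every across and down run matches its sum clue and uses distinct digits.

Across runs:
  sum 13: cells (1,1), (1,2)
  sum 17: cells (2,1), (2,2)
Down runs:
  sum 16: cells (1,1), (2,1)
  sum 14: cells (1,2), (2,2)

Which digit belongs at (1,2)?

6

17 in 2 cells must be {8,9}; 16 in 2 cells must be {7,9}.
The 17 across and the 16 down share only 9, so (2,1) = 9.
(2,2) = 17 − 9 = 8 completes the 17 across.
(1,1) = 16 − 9 = 7 completes the 16 down.
(1,2) = 13 − 7 = 6 completes the 13 across.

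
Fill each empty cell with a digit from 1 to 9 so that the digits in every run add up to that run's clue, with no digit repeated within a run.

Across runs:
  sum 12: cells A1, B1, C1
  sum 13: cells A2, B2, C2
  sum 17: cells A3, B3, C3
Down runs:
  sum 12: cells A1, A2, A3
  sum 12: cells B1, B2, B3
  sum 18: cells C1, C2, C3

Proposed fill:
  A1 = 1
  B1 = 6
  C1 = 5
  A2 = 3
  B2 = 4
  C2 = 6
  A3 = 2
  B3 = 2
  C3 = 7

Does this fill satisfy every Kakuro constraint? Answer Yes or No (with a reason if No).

No — the across run A3–C3 sums to 11, not 17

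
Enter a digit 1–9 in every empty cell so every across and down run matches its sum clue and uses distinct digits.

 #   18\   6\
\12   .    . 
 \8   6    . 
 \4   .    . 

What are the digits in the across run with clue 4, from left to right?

3 1

4 in 2 cells must be {1,3}; 6 in 3 cells must be {1,2,3}.
The 12 across and the 6 down share only 3, so R1C2 = 3.
R2C2 = 8 − 6 = 2 completes the 8 across.
Given what's placed, R3C1 must be 3 to fit the 4 across and 18 down.
R3C2 = 4 − 3 = 1 completes the 4 across.
R1C1 = 12 − 3 = 9 completes the 12 across.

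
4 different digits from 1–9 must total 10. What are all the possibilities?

{1,2,3,4}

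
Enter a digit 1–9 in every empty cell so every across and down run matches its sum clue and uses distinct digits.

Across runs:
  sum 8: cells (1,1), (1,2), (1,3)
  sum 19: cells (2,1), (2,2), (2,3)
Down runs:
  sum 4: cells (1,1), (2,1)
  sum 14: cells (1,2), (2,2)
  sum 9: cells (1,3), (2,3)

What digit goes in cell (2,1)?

3

4 in 2 cells must be {1,3}.
The 8 across and the 14 down share only 5, so (1,2) = 5.
The 19 across and the 4 down share only 3, so (2,1) = 3.
(2,2) = 14 − 5 = 9 completes the 14 down.
(2,3) = 19 − 12 = 7 completes the 19 across.
(1,1) = 4 − 3 = 1 completes the 4 down.
(1,3) = 8 − 6 = 2 completes the 8 across.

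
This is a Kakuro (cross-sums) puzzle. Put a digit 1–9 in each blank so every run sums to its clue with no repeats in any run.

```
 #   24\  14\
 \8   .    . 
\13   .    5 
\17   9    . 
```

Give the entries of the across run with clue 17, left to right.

17 in 2 cells must be {8,9}; 24 in 3 cells must be {7,8,9}.
R1C1 = 7: the only remaining digit allowed by both the 8 across and the 24 down.
R1C2 = 8 − 7 = 1 completes the 8 across.
R2C1 = 13 − 5 = 8 completes the 13 across.
R3C2 = 17 − 9 = 8 completes the 17 across.

9 8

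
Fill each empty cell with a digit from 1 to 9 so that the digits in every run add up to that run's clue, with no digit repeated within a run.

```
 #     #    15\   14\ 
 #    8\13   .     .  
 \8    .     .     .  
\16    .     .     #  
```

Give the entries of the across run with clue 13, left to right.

16 in 2 cells must be {7,9}.
The 8 across and the 14 down share only 5, so R2C3 = 5.
Intersecting the 16 across with the 8 down forces R3C1 = 7.
R3C2 = 16 − 7 = 9 completes the 16 across.
R1C3 = 14 − 5 = 9 completes the 14 down.
R2C1 = 8 − 7 = 1 completes the 8 down.
R2C2 = 8 − 6 = 2 completes the 8 across.
R1C2 = 13 − 9 = 4 completes the 13 across.

4, 9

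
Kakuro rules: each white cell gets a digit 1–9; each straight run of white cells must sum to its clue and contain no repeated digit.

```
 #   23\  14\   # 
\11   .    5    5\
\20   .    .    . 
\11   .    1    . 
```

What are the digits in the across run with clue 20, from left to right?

23 in 3 cells must be {6,8,9}.
R1C1 = 11 − 5 = 6 completes the 11 across.
R2C2 = 14 − 6 = 8 completes the 14 down.
Given what's placed, R2C3 must be 3 to fit the 20 across and 5 down.
R3C1 = 8: the only remaining digit allowed by both the 11 across and the 23 down.
R3C3 = 11 − 9 = 2 completes the 11 across.
R2C1 = 20 − 11 = 9 completes the 20 across.

9 8 3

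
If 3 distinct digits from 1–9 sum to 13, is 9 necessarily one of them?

No

Counterexample: {1,4,8} sums to 13 without using 9.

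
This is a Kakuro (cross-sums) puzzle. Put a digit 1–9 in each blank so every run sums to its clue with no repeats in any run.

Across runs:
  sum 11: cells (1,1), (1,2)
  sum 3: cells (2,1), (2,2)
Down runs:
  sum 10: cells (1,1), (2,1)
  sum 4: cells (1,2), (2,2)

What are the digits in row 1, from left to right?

8, 3

3 in 2 cells must be {1,2}; 4 in 2 cells must be {1,3}.
The 11 across and the 4 down share only 3, so (1,2) = 3.
(2,2) = 4 − 3 = 1 completes the 4 down.
(1,1) = 11 − 3 = 8 completes the 11 across.
(2,1) = 3 − 1 = 2 completes the 3 across.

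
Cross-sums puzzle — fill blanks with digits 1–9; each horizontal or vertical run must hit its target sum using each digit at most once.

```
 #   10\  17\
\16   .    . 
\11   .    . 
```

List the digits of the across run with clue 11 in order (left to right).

3 8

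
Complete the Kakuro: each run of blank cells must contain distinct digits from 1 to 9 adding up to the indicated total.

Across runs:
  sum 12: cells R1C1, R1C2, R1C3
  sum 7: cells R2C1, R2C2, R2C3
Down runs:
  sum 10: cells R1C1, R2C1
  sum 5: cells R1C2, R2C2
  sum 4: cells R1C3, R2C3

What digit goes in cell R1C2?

1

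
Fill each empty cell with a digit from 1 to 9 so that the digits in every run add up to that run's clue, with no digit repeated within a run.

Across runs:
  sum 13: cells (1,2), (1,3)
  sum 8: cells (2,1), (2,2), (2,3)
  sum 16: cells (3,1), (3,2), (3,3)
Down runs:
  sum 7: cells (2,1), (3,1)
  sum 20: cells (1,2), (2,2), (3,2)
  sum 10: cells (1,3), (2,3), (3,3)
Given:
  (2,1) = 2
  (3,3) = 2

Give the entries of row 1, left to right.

(2,2) = 5: the only remaining digit allowed by both the 8 across and the 20 down.
(2,3) = 8 − 7 = 1 completes the 8 across.
(3,1) = 7 − 2 = 5 completes the 7 down.
(3,2) = 16 − 7 = 9 completes the 16 across.
(1,2) = 20 − 14 = 6 completes the 20 down.
(1,3) = 13 − 6 = 7 completes the 13 across.

6 7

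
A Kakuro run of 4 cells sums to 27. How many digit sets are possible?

3

4 distinct digits from 1–9 sum between 10 and 30.
Enumerating: {3,7,8,9}, {4,6,8,9}, {5,6,7,9}.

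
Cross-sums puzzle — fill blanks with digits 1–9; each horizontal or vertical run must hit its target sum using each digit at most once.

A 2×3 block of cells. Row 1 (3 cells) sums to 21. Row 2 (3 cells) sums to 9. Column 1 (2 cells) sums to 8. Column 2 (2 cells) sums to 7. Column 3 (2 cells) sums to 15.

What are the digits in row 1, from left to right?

7 5 9

The 9 across and the 15 down share only 6, so (2,3) = 6.
(1,3) = 15 − 6 = 9 completes the 15 down.
Nothing is forced directly, so branch on (1,1), whose candidates are 5 or 7. If (1,1) = 5: then (1,2) would have to be in {7} for the 21 across but in {1,2,3,4,5,6} for the 7 down — contradiction. So (1,1) = 7.
(1,2) = 21 − 16 = 5 completes the 21 across.
(2,1) = 8 − 7 = 1 completes the 8 down.
(2,2) = 9 − 7 = 2 completes the 9 across.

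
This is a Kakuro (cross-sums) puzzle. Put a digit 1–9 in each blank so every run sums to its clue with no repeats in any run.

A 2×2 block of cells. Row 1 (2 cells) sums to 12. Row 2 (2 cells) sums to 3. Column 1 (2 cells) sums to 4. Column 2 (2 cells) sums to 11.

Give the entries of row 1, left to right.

3 9

3 in 2 cells must be {1,2}; 4 in 2 cells must be {1,3}.
The 12 across and the 4 down share only 3, so (1,1) = 3.
(1,2) = 12 − 3 = 9 completes the 12 across.
(2,1) = 4 − 3 = 1 completes the 4 down.
(2,2) = 3 − 1 = 2 completes the 3 across.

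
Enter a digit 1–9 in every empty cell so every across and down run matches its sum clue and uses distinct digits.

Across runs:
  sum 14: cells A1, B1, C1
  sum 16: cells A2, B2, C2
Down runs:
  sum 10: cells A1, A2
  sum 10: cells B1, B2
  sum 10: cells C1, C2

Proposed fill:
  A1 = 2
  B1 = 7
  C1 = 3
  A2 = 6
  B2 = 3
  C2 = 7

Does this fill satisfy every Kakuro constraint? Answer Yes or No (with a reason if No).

No — the down run A1–A2 sums to 8, not 10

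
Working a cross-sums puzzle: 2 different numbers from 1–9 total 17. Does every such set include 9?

Yes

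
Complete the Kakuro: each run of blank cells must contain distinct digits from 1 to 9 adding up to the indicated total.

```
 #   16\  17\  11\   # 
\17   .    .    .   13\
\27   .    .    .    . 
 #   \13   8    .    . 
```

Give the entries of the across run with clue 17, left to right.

9 6 2

16 in 2 cells must be {7,9}.
Given what's placed, R3C4 must be 4 to fit the 13 across and 13 down.
R2C4 = 13 − 4 = 9 completes the 13 down.
R3C3 = 13 − 12 = 1 completes the 13 across.
R2C1 = 7: the only remaining digit allowed by both the 27 across and the 16 down.
R1C1 = 16 − 7 = 9 completes the 16 down.
Nothing is forced directly, so branch on R2C2, whose candidates are 3 or 5 or 6. If R2C2 = 5: then R1C2 would have to be in {1,2,3,5,6,7} for the 17 across but in {4} for the 17 down — contradiction. If R2C2 = 6: that forces R1C2 = 3, after which R1C3 would have to be in {5} for the 17 across but in {2,3,4,6,7,8} for the 11 down — contradiction. So R2C2 = 3.
R1C2 = 17 − 11 = 6 completes the 17 down.
R1C3 = 17 − 15 = 2 completes the 17 across.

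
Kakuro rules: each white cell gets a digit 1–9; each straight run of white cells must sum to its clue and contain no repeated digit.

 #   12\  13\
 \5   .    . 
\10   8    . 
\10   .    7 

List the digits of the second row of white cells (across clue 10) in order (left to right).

R2C2 = 10 − 8 = 2 completes the 10 across.
R3C1 = 10 − 7 = 3 completes the 10 across.
R1C1 = 12 − 11 = 1 completes the 12 down.
R1C2 = 5 − 1 = 4 completes the 5 across.

8 2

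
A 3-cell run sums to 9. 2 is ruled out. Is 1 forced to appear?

Yes

The only way to make 9 from 3 distinct digits under that restriction is {1,3,5}, which contains 1.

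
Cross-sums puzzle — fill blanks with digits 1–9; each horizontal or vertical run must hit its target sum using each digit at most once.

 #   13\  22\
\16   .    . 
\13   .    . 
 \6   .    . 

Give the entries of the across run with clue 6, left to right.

1, 5

16 in 2 cells must be {7,9}.
The 6 across and the 22 down share only 5, so R3C2 = 5.
Given what's placed, R1C2 must be 9 to fit the 16 across and 22 down.
R2C2 = 22 − 14 = 8 completes the 22 down.
R3C1 = 6 − 5 = 1 completes the 6 across.
R1C1 = 16 − 9 = 7 completes the 16 across.
R2C1 = 13 − 8 = 5 completes the 13 across.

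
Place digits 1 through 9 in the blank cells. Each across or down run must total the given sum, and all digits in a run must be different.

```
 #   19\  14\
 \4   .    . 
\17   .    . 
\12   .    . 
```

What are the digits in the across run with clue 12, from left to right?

7 5

4 in 2 cells must be {1,3}; 17 in 2 cells must be {8,9}.
The 4 across and the 19 down share only 3, so R1C1 = 3.
R1C2 = 4 − 3 = 1 completes the 4 across.
Given what's placed, R2C1 must be 9 to fit the 17 across and 19 down.
R2C2 = 17 − 9 = 8 completes the 17 across.
R3C1 = 19 − 12 = 7 completes the 19 down.
R3C2 = 12 − 7 = 5 completes the 12 across.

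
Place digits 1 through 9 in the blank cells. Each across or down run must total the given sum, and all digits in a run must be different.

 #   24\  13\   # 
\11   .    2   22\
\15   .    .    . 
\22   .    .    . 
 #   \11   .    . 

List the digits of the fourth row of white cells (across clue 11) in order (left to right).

24 in 3 cells must be {7,8,9}.
R1C1 = 11 − 2 = 9 completes the 11 across.
No cell is forced outright now. R3C2 can only be 6 or 7 (the digits allowed by both its 22 across and its 13 down). If R3C2 = 7: then R3C1 would have to be in {6,9} for the 22 across but in {7,8} for the 24 down — contradiction. So R3C2 = 6.
Given what's placed, R3C1 must be 7 to fit the 22 across and 24 down.
R3C3 = 22 − 13 = 9 completes the 22 across.
R4C2 = 4: the only remaining digit allowed by both the 11 across and the 13 down.
R4C3 = 11 − 4 = 7 completes the 11 across.

4 7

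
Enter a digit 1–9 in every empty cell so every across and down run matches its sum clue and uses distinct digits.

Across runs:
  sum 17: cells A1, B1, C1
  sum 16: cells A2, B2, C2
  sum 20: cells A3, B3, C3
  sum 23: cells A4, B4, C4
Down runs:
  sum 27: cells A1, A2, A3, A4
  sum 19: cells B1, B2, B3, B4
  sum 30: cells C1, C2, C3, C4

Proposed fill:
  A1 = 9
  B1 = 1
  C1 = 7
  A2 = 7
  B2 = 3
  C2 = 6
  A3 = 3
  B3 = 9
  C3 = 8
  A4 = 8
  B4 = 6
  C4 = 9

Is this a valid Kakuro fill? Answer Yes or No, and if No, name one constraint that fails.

Across: 9+1+7=17; 7+3+6=16; 3+9+8=20; 8+6+9=23. Down: 9+7+3+8=27; 1+3+9+6=19; 7+6+8+9=30. No digit repeats within any run.

Yes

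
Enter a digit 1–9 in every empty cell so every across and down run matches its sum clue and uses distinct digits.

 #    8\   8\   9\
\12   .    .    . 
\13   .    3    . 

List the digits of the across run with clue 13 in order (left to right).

R1C2 = 8 − 3 = 5 completes the 8 down.
Nothing is forced directly, so branch on R2C1, whose candidates are 1 or 2 or 6. If R2C1 = 1: then R1C1 would have to be in {1,3,4,6} for the 12 across but in {7} for the 8 down — contradiction. If R2C1 = 6: then R1C1 would have to be in {1,3,4,6} for the 12 across but in {2} for the 8 down — contradiction. So R2C1 = 2.
R1C1 = 8 − 2 = 6 completes the 8 down.
R1C3 = 12 − 11 = 1 completes the 12 across.
R2C3 = 13 − 5 = 8 completes the 13 across.

2, 3, 8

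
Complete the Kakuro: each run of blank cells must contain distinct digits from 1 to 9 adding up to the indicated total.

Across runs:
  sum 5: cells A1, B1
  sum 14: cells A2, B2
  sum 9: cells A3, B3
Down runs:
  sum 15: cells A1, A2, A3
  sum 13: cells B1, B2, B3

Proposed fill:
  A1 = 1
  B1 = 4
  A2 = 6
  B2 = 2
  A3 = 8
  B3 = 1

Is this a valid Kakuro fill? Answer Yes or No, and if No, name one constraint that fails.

No — the across run A2–B2 sums to 8, not 14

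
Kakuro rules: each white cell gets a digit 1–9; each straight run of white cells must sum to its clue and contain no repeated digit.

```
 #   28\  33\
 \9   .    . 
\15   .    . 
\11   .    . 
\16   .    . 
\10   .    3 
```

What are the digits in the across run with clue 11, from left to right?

16 in 2 cells must be {7,9}.
R5C1 = 10 − 3 = 7 completes the 10 across.
Given what's placed, R4C1 must be 9 to fit the 16 across and 28 down.
R4C2 = 16 − 9 = 7 completes the 16 across.
No cell is forced outright now. R2C1 can only be 6 or 8 (the digits allowed by both its 15 across and its 28 down). If R2C1 = 8: then R2C2 would have to be in {7} for the 15 across but in {6,8,9} for the 33 down — contradiction. So R2C1 = 6.
R2C2 = 15 − 6 = 9 completes the 15 across.
Nothing is forced directly, so branch on R1C2, whose candidates are 6 or 8. If R1C2 = 6: then R1C1 would have to be in {3} for the 9 across but in {1,2,4,5} for the 28 down — contradiction. So R1C2 = 8.
R1C1 = 9 − 8 = 1 completes the 9 across.
R3C1 = 28 − 23 = 5 completes the 28 down.
R3C2 = 11 − 5 = 6 completes the 11 across.

5, 6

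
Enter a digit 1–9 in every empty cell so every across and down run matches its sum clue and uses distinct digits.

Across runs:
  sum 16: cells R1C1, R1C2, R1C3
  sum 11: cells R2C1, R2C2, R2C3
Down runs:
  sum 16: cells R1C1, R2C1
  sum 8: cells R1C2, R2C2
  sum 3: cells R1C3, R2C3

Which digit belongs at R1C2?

5

16 in 2 cells must be {7,9}; 3 in 2 cells must be {1,2}.
The 11 across and the 16 down share only 7, so R2C1 = 7.
Given what's placed, R2C3 must be 1 to fit the 11 across and 3 down.
R1C1 = 16 − 7 = 9 completes the 16 down.
R1C3 = 3 − 1 = 2 completes the 3 down.
R2C2 = 11 − 8 = 3 completes the 11 across.
R1C2 = 16 − 11 = 5 completes the 16 across.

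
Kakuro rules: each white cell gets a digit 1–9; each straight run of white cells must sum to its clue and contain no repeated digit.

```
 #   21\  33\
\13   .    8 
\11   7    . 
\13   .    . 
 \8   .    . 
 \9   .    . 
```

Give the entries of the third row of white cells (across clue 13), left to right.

R1C1 = 13 − 8 = 5 completes the 13 across.
R2C2 = 11 − 7 = 4 completes the 11 across.
Nothing is forced directly, so branch on R3C1, whose candidates are 4 or 6. If R3C1 = 6: that forces R3C2 = 7, R4C2 = 5, after which R5C2 would have to be in {1,2,3,4,5,6,7,8} for the 9 across but in {9} for the 33 down — contradiction. So R3C1 = 4.
R3C2 = 13 − 4 = 9 completes the 13 across.
Nothing is forced directly, so branch on R4C1, whose candidates are 2 or 3. If R4C1 = 2: then R4C2 would have to be in {6} for the 8 across but in {5,7} for the 33 down — contradiction. So R4C1 = 3.
R4C2 = 8 − 3 = 5 completes the 8 across.
R5C1 = 21 − 19 = 2 completes the 21 down.
R5C2 = 9 − 2 = 7 completes the 9 across.

4 9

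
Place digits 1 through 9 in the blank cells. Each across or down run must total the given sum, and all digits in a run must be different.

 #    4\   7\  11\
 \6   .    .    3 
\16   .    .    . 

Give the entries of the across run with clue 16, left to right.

3 5 8

6 in 3 cells must be {1,2,3}; 4 in 2 cells must be {1,3}.
R1C1 = 1: the only remaining digit allowed by both the 6 across and the 4 down.
R1C2 = 6 − 4 = 2 completes the 6 across.
R2C1 = 4 − 1 = 3 completes the 4 down.
R2C2 = 7 − 2 = 5 completes the 7 down.
R2C3 = 16 − 8 = 8 completes the 16 across.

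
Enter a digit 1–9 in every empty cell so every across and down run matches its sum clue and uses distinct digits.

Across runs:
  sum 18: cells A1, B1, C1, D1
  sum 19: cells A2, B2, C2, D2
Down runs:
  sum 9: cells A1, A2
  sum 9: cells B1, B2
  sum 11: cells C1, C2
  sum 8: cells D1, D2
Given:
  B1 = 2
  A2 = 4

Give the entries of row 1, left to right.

5 2 8 3

A1 = 9 − 4 = 5 completes the 9 down.
B2 = 9 − 2 = 7 completes the 9 down.
Nothing is forced directly, so branch on D1, whose candidates are 3 or 7. If D1 = 7: that forces C1 = 4, after which C2 would have to be in {2,3,5,6} for the 19 across but in {7} for the 11 down — contradiction. So D1 = 3.
C1 = 18 − 10 = 8 completes the 18 across.
C2 = 11 − 8 = 3 completes the 11 down.
D2 = 19 − 14 = 5 completes the 19 across.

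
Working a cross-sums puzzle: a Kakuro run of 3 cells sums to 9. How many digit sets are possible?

3

3 distinct digits from 1–9 sum between 6 and 24.
Enumerating: {1,2,6}, {1,3,5}, {2,3,4}.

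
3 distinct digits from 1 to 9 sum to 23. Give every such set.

3 distinct digits from 1–9 sum between 6 and 24.
Only one set works: {6,8,9}.

{6,8,9}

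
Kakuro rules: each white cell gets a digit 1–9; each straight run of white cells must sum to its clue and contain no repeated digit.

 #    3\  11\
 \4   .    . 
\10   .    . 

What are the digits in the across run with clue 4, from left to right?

4 in 2 cells must be {1,3}; 3 in 2 cells must be {1,2}.
The 4 across and the 3 down share only 1, so R1C1 = 1.
R1C2 = 4 − 1 = 3 completes the 4 across.
R2C1 = 3 − 1 = 2 completes the 3 down.
R2C2 = 10 − 2 = 8 completes the 10 across.

1 3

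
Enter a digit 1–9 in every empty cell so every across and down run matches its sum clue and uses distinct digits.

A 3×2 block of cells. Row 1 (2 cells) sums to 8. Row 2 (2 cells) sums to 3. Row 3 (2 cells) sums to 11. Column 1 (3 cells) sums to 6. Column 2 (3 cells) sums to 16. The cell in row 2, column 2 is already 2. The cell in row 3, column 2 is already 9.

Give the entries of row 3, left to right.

3 in 2 cells must be {1,2}; 6 in 3 cells must be {1,2,3}.
(1,2) = 16 − 11 = 5 completes the 16 down.
(2,1) = 3 − 2 = 1 completes the 3 across.
(3,1) = 11 − 9 = 2 completes the 11 across.
(1,1) = 8 − 5 = 3 completes the 8 across.

2 9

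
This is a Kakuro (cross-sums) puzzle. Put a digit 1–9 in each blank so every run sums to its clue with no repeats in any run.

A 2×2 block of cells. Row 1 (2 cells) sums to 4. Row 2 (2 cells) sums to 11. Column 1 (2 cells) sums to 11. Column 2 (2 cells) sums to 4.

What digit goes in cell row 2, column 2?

3

4 in 2 cells must be {1,3}.
The 4 across and the 11 down share only 3, so (1,1) = 3.
(1,2) = 4 − 3 = 1 completes the 4 across.
(2,1) = 11 − 3 = 8 completes the 11 down.
(2,2) = 11 − 8 = 3 completes the 11 across.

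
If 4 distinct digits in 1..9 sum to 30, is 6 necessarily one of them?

The only way to make 30 from 4 distinct digits is {6,7,8,9}, which contains 6.

Yes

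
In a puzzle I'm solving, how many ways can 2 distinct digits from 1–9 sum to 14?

2

2 distinct digits from 1–9 sum between 3 and 17.
Enumerating: {5,9}, {6,8}.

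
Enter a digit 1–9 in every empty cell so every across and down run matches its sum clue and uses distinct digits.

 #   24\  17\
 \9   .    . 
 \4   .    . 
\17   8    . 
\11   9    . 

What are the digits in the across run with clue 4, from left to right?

4 in 2 cells must be {1,3}; 17 in 2 cells must be {8,9}.
R3C2 = 17 − 8 = 9 completes the 17 across.
R4C2 = 11 − 9 = 2 completes the 11 across.
R2C2 = 1: the only remaining digit allowed by both the 4 across and the 17 down.
R1C2 = 17 − 12 = 5 completes the 17 down.
R2C1 = 4 − 1 = 3 completes the 4 across.
R1C1 = 9 − 5 = 4 completes the 9 across.

3, 1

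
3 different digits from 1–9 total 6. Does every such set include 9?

The only way to make 6 from 3 distinct digits is {1,2,3}, which does not contain 9.

No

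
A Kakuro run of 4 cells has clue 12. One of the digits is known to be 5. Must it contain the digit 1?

The only way to make 12 from 4 distinct digits under that restriction is {1,2,4,5}, which contains 1.

Yes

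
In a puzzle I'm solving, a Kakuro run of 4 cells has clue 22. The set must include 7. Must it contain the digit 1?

No

Counterexample: {2,4,7,9} sums to 22 under that restriction without using 1.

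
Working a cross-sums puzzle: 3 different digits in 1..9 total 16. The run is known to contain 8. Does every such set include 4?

No

Counterexample: {1,7,8} sums to 16 under that restriction without using 4.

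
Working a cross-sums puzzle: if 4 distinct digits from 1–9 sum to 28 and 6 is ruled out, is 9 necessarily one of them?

Yes

The only way to make 28 from 4 distinct digits under that restriction is {4,7,8,9}, which contains 9.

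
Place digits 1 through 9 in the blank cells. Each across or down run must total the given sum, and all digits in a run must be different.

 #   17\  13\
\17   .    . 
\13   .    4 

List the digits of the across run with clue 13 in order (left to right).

9 4

17 in 2 cells must be {8,9}.
R1C2 = 13 − 4 = 9 completes the 13 down.
R2C1 = 13 − 4 = 9 completes the 13 across.
R1C1 = 17 − 9 = 8 completes the 17 across.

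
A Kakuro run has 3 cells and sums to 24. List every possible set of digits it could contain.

3 distinct digits from 1–9 sum between 6 and 24.
Only one set works: {7,8,9}.

{7,8,9}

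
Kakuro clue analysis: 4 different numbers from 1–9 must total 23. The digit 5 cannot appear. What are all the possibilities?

{1,6,7,9}; {2,4,8,9}; {2,6,7,8}; {3,4,7,9}

4 distinct digits from 1–9 sum between 10 and 30.
Dropping sets that contain 5.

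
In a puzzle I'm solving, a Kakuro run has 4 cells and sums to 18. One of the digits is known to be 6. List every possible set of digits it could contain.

4 distinct digits from 1–9 sum between 10 and 30.
Keeping only sets containing 6.

{1,2,6,9}; {1,3,6,8}; {1,4,6,7}; {2,3,6,7}; {3,4,5,6}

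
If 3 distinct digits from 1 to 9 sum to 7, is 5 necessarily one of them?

No

The only way to make 7 from 3 distinct digits is {1,2,4}, which does not contain 5.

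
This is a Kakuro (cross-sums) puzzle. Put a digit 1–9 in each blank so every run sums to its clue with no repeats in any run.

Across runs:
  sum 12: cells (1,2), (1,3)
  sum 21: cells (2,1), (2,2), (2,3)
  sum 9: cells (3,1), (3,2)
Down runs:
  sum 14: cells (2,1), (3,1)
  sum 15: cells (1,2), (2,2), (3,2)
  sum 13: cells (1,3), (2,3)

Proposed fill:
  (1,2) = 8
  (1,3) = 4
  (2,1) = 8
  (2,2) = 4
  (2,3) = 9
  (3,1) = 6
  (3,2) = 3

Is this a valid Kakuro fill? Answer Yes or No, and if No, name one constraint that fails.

Across: 8+4=12; 8+4+9=21; 6+3=9. Down: 8+6=14; 8+4+3=15; 4+9=13. No digit repeats within any run.

Yes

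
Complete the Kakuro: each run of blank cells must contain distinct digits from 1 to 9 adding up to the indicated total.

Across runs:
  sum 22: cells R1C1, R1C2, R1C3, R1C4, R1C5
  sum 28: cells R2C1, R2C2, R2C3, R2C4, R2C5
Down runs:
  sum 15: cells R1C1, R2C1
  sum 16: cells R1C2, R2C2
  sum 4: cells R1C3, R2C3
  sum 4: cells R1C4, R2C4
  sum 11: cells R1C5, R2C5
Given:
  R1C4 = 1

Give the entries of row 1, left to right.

7 9 3 1 2

16 in 2 cells must be {7,9}; 4 in 2 cells must be {1,3}.
R1C3 = 3: the only remaining digit allowed by both the 22 across and the 4 down.
R2C3 = 4 − 3 = 1 completes the 4 down.
R2C4 = 4 − 1 = 3 completes the 4 down.
Nothing is forced directly, so branch on R2C5, whose candidates are 7 or 8 or 9. If R2C5 = 7: that forces R1C5 = 4, R2C2 = 9, after which R1C2 would have to be in {5,6,8,9} for the 22 across but in {7} for the 16 down — contradiction. If R2C5 = 8: then R1C5 would have to be in {2,4,5,6,7,8,9} for the 22 across but in {3} for the 11 down — contradiction. So R2C5 = 9.
R1C5 = 11 − 9 = 2 completes the 11 down.
Given what's placed, R2C2 must be 7 to fit the 28 across and 16 down.
R1C2 = 16 − 7 = 9 completes the 16 down.
R2C1 = 28 − 20 = 8 completes the 28 across.
R1C1 = 22 − 15 = 7 completes the 22 across.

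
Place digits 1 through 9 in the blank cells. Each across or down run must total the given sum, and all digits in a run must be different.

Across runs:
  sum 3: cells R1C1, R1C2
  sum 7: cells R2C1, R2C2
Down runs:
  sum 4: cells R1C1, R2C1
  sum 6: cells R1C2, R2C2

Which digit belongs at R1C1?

3 in 2 cells must be {1,2}; 4 in 2 cells must be {1,3}.
The 3 across and the 4 down share only 1, so R1C1 = 1.
R1C2 = 3 − 1 = 2 completes the 3 across.
R2C1 = 4 − 1 = 3 completes the 4 down.
R2C2 = 7 − 3 = 4 completes the 7 across.

1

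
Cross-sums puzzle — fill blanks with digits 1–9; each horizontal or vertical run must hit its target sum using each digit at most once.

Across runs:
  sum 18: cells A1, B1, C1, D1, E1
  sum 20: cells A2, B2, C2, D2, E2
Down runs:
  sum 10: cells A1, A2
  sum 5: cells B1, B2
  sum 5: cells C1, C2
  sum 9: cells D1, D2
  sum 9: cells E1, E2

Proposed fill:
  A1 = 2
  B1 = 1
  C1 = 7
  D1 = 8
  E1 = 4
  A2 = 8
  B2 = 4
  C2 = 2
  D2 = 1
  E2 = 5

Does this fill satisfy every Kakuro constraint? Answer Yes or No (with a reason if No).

No — the down run C1–C2 sums to 9, not 5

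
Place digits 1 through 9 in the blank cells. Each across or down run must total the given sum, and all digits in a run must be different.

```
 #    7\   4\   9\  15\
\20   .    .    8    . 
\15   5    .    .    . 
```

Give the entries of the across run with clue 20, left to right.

4 in 2 cells must be {1,3}.
R1C1 = 7 − 5 = 2 completes the 7 down.
R2C3 = 9 − 8 = 1 completes the 9 down.
Given what's placed, R2C2 must be 3 to fit the 15 across and 4 down.
R2C4 = 15 − 9 = 6 completes the 15 across.
R1C2 = 4 − 3 = 1 completes the 4 down.
R1C4 = 20 − 11 = 9 completes the 20 across.

2, 1, 8, 9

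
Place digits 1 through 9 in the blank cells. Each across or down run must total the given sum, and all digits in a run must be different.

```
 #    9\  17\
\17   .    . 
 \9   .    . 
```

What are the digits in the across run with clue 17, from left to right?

8 9

17 in 2 cells must be {8,9}.
The 17 across and the 9 down share only 8, so R1C1 = 8.
R1C2 = 17 − 8 = 9 completes the 17 across.
R2C1 = 9 − 8 = 1 completes the 9 down.
R2C2 = 9 − 1 = 8 completes the 9 across.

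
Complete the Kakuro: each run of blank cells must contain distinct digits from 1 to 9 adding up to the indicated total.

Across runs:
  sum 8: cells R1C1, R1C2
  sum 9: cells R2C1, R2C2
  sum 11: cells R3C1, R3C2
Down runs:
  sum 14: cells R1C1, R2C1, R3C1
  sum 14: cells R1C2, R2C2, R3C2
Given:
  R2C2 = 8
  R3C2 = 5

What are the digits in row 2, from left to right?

1 8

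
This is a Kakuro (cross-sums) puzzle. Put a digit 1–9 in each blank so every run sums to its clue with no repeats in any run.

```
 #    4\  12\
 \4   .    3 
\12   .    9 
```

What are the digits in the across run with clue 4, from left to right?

4 in 2 cells must be {1,3}.
R1C1 = 4 − 3 = 1 completes the 4 across.
R2C1 = 12 − 9 = 3 completes the 12 across.

1, 3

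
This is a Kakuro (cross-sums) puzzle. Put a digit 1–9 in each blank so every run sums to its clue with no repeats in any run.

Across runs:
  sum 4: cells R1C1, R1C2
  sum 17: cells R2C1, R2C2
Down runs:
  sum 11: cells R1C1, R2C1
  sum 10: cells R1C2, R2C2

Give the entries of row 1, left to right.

3 1

4 in 2 cells must be {1,3}; 17 in 2 cells must be {8,9}.
The 4 across and the 11 down share only 3, so R1C1 = 3.
R1C2 = 4 − 3 = 1 completes the 4 across.
R2C1 = 11 − 3 = 8 completes the 11 down.
R2C2 = 17 − 8 = 9 completes the 17 across.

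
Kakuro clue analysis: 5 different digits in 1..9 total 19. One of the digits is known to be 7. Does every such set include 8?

No

Counterexample: {1,2,3,6,7} sums to 19 under that restriction without using 8.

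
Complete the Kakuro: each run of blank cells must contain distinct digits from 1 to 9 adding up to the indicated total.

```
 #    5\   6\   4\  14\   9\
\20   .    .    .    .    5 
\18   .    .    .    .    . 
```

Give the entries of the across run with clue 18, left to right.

4 in 2 cells must be {1,3}.
R2C5 = 9 − 5 = 4 completes the 9 down.
Nothing is forced directly, so branch on R1C3, whose candidates are 1 or 3. If R1C3 = 1: that forces R2C3 = 3, R2C4 = 8, after which R1C4 would have to be in {2,3,4,7,8,9} for the 20 across but in {6} for the 14 down — contradiction. So R1C3 = 3.
R2C3 = 4 − 3 = 1 completes the 4 down.
No cell is forced outright now. R2C1 can only be 2 or 3 (the digits allowed by both its 18 across and its 5 down). If R2C1 = 2: then R1C1 would have to be in {1,2,4,6,7,9} for the 20 across but in {3} for the 5 down — contradiction. So R2C1 = 3.
R1C1 = 5 − 3 = 2 completes the 5 down.
Given what's placed, R2C2 must be 2 to fit the 18 across and 6 down.
R2C4 = 18 − 10 = 8 completes the 18 across.

3 2 1 8 4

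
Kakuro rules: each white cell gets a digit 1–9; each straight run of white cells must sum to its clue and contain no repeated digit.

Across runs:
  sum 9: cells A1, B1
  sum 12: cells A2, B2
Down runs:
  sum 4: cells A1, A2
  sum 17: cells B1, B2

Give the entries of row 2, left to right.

3 9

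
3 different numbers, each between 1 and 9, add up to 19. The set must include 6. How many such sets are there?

2

3 distinct digits from 1–9 sum between 6 and 24.
Keeping only sets containing 6.
Enumerating: {4,6,9}, {5,6,8}.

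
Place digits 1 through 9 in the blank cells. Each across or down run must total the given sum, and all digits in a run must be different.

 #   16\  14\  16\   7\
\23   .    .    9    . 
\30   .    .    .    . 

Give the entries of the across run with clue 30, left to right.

9 8 7 6

30 in 4 cells must be {6,7,8,9}; 16 in 2 cells must be {7,9}.
Given what's placed, R1C1 must be 7 to fit the 23 across and 16 down.
R2C1 = 16 − 7 = 9 completes the 16 down.
R2C3 = 16 − 9 = 7 completes the 16 down.
R2C4 = 6: the only remaining digit allowed by both the 30 across and the 7 down.
R1C4 = 7 − 6 = 1 completes the 7 down.
R2C2 = 30 − 22 = 8 completes the 30 across.
R1C2 = 23 − 17 = 6 completes the 23 across.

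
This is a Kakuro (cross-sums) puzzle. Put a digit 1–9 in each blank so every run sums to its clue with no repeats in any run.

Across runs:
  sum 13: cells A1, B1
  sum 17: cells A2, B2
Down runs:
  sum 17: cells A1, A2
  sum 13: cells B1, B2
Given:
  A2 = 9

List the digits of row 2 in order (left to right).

9 8

17 in 2 cells must be {8,9}.
A1 = 17 − 9 = 8 completes the 17 down.
B1 = 13 − 8 = 5 completes the 13 across.
B2 = 17 − 9 = 8 completes the 17 across.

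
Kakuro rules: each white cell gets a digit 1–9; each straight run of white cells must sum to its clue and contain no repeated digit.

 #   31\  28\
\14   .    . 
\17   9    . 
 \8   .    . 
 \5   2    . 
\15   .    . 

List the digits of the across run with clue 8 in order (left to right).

7 1

17 in 2 cells must be {8,9}.
R2C2 = 17 − 9 = 8 completes the 17 across.
R4C2 = 5 − 2 = 3 completes the 5 across.
No cell is forced outright now. R5C1 can only be 7 or 8 (the digits allowed by both its 15 across and its 31 down). If R5C1 = 7: that forces R3C1 = 5, after which R3C2 would have to be in {3} for the 8 across but in {1,2,4,6,7,9} for the 28 down — contradiction. So R5C1 = 8.
Given what's placed, R1C1 must be 5 to fit the 14 across and 31 down.
R1C2 = 14 − 5 = 9 completes the 14 across.
R3C1 = 31 − 24 = 7 completes the 31 down.
R3C2 = 8 − 7 = 1 completes the 8 across.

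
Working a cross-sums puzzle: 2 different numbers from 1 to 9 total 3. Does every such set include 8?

No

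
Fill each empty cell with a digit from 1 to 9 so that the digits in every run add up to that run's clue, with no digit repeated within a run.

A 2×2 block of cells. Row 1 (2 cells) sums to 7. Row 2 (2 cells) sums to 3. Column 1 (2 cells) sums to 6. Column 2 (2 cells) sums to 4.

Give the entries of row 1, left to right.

3 in 2 cells must be {1,2}; 4 in 2 cells must be {1,3}.
The 3 across and the 4 down share only 1, so (2,2) = 1.
(1,2) = 4 − 1 = 3 completes the 4 down.
(2,1) = 3 − 1 = 2 completes the 3 across.
(1,1) = 7 − 3 = 4 completes the 7 across.

4 3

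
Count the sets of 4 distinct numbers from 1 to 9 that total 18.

4 distinct digits from 1–9 sum between 10 and 30.

11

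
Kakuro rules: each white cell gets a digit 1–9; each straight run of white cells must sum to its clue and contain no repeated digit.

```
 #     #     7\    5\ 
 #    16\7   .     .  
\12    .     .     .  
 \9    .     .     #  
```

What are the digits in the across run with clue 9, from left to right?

16 in 2 cells must be {7,9}; 7 in 3 cells must be {1,2,4}.
The 9 across and the 16 down share only 7, so R3C1 = 7.
R3C2 = 9 − 7 = 2 completes the 9 across.
R2C1 = 16 − 7 = 9 completes the 16 down.
R2C2 = 1: the only remaining digit allowed by both the 12 across and the 7 down.
R2C3 = 12 − 10 = 2 completes the 12 across.
R1C2 = 7 − 3 = 4 completes the 7 down.
R1C3 = 7 − 4 = 3 completes the 7 across.

7 2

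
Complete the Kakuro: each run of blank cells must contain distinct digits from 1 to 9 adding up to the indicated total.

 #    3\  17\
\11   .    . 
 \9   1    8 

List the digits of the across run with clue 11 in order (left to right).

3 in 2 cells must be {1,2}; 17 in 2 cells must be {8,9}.
R1C1 = 3 − 1 = 2 completes the 3 down.
R1C2 = 11 − 2 = 9 completes the 11 across.

2 9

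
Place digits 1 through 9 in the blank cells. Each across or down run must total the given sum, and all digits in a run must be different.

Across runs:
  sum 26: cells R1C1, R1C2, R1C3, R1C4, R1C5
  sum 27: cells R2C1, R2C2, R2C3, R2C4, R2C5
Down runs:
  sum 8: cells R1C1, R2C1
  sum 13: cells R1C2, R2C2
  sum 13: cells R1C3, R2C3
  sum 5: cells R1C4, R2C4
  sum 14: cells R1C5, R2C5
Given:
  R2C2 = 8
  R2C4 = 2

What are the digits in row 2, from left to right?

R1C2 = 13 − 8 = 5 completes the 13 down.
R1C4 = 5 − 2 = 3 completes the 5 down.
No cell is forced outright now. R1C5 can only be 6 or 8 or 9 (the digits allowed by both its 26 across and its 14 down). If R1C5 = 6: then R1C1 would have to be in {4,8} for the 26 across but in {1,2,3,5,6,7} for the 8 down — contradiction. If R1C5 = 9: that forces R2C5 = 5, R2C1 = 3, R2C3 = 9, after which R1C1 would have to be in {1,2,7,8} for the 26 across but in {5} for the 8 down — contradiction. So R1C5 = 8.
R2C5 = 14 − 8 = 6 completes the 14 down.
R2C1 = 7: the only remaining digit allowed by both the 27 across and the 8 down.
R2C3 = 27 − 23 = 4 completes the 27 across.
R1C1 = 8 − 7 = 1 completes the 8 down.
R1C3 = 26 − 17 = 9 completes the 26 across.

7, 8, 4, 2, 6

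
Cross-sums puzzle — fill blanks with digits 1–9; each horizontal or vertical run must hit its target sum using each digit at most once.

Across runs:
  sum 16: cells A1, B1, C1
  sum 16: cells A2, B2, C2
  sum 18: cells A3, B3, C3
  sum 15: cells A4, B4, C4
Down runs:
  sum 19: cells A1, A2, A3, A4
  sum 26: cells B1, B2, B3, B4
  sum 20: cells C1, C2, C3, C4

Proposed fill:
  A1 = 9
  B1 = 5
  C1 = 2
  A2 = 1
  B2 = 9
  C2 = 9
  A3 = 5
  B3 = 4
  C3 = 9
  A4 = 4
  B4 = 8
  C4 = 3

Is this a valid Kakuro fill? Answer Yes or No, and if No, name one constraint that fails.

No — the down run C1–C4 sums to 23, not 20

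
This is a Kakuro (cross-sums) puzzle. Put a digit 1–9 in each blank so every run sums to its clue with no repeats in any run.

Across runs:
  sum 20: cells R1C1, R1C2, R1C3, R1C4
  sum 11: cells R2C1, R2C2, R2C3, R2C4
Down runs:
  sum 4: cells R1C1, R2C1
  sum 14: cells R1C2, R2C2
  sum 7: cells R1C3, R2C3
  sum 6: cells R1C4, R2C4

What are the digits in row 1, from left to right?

1 9 6 4

11 in 4 cells must be {1,2,3,5}; 4 in 2 cells must be {1,3}.
Only 5 fits R2C2 under both its across sum 11 and down sum 14.
R1C2 = 14 − 5 = 9 completes the 14 down.
Nothing is forced directly, so branch on R1C1, whose candidates are 1 or 3. If R1C1 = 3: that forces R2C1 = 1, R2C4 = 2, after which R1C4 would have to be in {1,2,6,7} for the 20 across but in {4} for the 6 down — contradiction. So R1C1 = 1.
R2C1 = 4 − 1 = 3 completes the 4 down.
No cell is forced outright now. R1C4 can only be 2 or 4 (the digits allowed by both its 20 across and its 6 down). If R1C4 = 2: then R1C3 would have to be in {8} for the 20 across but in {1,2,3,4,5,6} for the 7 down — contradiction. So R1C4 = 4.
R1C3 = 20 − 14 = 6 completes the 20 across.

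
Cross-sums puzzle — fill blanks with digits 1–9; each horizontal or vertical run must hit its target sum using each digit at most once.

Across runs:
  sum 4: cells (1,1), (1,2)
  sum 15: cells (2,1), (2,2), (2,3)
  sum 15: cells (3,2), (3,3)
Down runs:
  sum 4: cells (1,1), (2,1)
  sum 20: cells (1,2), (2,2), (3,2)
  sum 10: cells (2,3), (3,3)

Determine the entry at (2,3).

4 in 2 cells must be {1,3}.
The 4 across and the 20 down share only 3, so (1,2) = 3.
(1,1) = 4 − 3 = 1 completes the 4 across.
(2,1) = 4 − 1 = 3 completes the 4 down.
(2,2) = 8: the only remaining digit allowed by both the 15 across and the 20 down.
(2,3) = 15 − 11 = 4 completes the 15 across.
(3,2) = 20 − 11 = 9 completes the 20 down.
(3,3) = 15 − 9 = 6 completes the 15 across.

4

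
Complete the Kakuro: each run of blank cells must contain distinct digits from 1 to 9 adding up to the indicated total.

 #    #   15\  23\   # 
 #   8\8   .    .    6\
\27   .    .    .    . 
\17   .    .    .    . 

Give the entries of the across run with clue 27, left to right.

6 7 9 5

23 in 3 cells must be {6,8,9}.
Only 6 fits R1C3 under both its across sum 8 and down sum 23.
R1C2 = 8 − 6 = 2 completes the 8 across.
Nothing is forced directly, so branch on R2C4, whose candidates are 4 or 5. If R2C4 = 4: that forces R2C1 = 6, R3C1 = 2, after which R3C4 would have to be in {1,3,4,5,6,7,8,9} for the 17 across but in {2} for the 6 down — contradiction. So R2C4 = 5.
R2C3 = 9: the only remaining digit allowed by both the 27 across and the 23 down.
R3C3 = 23 − 15 = 8 completes the 23 down.
R3C4 = 6 − 5 = 1 completes the 6 down.
Nothing is forced directly, so branch on R3C2, whose candidates are 5 or 6. If R3C2 = 5: then R2C2 would have to be in {6,7} for the 27 across but in {8} for the 15 down — contradiction. So R3C2 = 6.
R2C2 = 15 − 8 = 7 completes the 15 down.
R3C1 = 17 − 15 = 2 completes the 17 across.
R2C1 = 27 − 21 = 6 completes the 27 across.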